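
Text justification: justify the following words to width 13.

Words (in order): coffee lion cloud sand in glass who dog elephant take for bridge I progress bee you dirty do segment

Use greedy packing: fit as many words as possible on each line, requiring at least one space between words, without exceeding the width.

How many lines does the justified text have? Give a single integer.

Line 1: ['coffee', 'lion'] (min_width=11, slack=2)
Line 2: ['cloud', 'sand', 'in'] (min_width=13, slack=0)
Line 3: ['glass', 'who', 'dog'] (min_width=13, slack=0)
Line 4: ['elephant', 'take'] (min_width=13, slack=0)
Line 5: ['for', 'bridge', 'I'] (min_width=12, slack=1)
Line 6: ['progress', 'bee'] (min_width=12, slack=1)
Line 7: ['you', 'dirty', 'do'] (min_width=12, slack=1)
Line 8: ['segment'] (min_width=7, slack=6)
Total lines: 8

Answer: 8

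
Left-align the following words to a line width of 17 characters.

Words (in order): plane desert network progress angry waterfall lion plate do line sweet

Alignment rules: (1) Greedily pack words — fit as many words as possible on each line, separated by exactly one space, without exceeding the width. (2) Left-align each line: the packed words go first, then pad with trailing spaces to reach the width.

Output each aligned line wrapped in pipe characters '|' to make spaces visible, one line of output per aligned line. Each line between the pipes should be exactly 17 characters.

Answer: |plane desert     |
|network progress |
|angry waterfall  |
|lion plate do    |
|line sweet       |

Derivation:
Line 1: ['plane', 'desert'] (min_width=12, slack=5)
Line 2: ['network', 'progress'] (min_width=16, slack=1)
Line 3: ['angry', 'waterfall'] (min_width=15, slack=2)
Line 4: ['lion', 'plate', 'do'] (min_width=13, slack=4)
Line 5: ['line', 'sweet'] (min_width=10, slack=7)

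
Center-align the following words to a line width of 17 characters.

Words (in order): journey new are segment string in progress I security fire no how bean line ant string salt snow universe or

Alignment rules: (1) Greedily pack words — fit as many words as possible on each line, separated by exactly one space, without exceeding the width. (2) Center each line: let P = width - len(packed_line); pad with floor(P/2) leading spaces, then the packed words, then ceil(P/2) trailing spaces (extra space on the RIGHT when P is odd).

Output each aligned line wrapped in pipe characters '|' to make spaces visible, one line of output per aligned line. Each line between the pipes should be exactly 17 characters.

Answer: | journey new are |
|segment string in|
|   progress I    |
|security fire no |
|how bean line ant|
|string salt snow |
|   universe or   |

Derivation:
Line 1: ['journey', 'new', 'are'] (min_width=15, slack=2)
Line 2: ['segment', 'string', 'in'] (min_width=17, slack=0)
Line 3: ['progress', 'I'] (min_width=10, slack=7)
Line 4: ['security', 'fire', 'no'] (min_width=16, slack=1)
Line 5: ['how', 'bean', 'line', 'ant'] (min_width=17, slack=0)
Line 6: ['string', 'salt', 'snow'] (min_width=16, slack=1)
Line 7: ['universe', 'or'] (min_width=11, slack=6)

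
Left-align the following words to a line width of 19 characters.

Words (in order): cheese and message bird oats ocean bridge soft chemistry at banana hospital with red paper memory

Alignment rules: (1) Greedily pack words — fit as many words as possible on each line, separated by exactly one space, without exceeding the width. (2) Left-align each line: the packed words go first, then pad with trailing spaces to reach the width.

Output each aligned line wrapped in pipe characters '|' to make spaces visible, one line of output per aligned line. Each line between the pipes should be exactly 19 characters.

Answer: |cheese and message |
|bird oats ocean    |
|bridge soft        |
|chemistry at banana|
|hospital with red  |
|paper memory       |

Derivation:
Line 1: ['cheese', 'and', 'message'] (min_width=18, slack=1)
Line 2: ['bird', 'oats', 'ocean'] (min_width=15, slack=4)
Line 3: ['bridge', 'soft'] (min_width=11, slack=8)
Line 4: ['chemistry', 'at', 'banana'] (min_width=19, slack=0)
Line 5: ['hospital', 'with', 'red'] (min_width=17, slack=2)
Line 6: ['paper', 'memory'] (min_width=12, slack=7)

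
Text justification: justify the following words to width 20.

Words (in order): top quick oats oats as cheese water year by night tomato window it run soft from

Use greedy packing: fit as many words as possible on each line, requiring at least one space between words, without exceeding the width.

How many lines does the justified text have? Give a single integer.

Answer: 5

Derivation:
Line 1: ['top', 'quick', 'oats', 'oats'] (min_width=19, slack=1)
Line 2: ['as', 'cheese', 'water', 'year'] (min_width=20, slack=0)
Line 3: ['by', 'night', 'tomato'] (min_width=15, slack=5)
Line 4: ['window', 'it', 'run', 'soft'] (min_width=18, slack=2)
Line 5: ['from'] (min_width=4, slack=16)
Total lines: 5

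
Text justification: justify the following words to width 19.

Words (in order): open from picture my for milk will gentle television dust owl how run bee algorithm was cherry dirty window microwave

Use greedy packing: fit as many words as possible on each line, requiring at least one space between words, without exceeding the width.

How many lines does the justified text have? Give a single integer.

Answer: 7

Derivation:
Line 1: ['open', 'from', 'picture'] (min_width=17, slack=2)
Line 2: ['my', 'for', 'milk', 'will'] (min_width=16, slack=3)
Line 3: ['gentle', 'television'] (min_width=17, slack=2)
Line 4: ['dust', 'owl', 'how', 'run'] (min_width=16, slack=3)
Line 5: ['bee', 'algorithm', 'was'] (min_width=17, slack=2)
Line 6: ['cherry', 'dirty', 'window'] (min_width=19, slack=0)
Line 7: ['microwave'] (min_width=9, slack=10)
Total lines: 7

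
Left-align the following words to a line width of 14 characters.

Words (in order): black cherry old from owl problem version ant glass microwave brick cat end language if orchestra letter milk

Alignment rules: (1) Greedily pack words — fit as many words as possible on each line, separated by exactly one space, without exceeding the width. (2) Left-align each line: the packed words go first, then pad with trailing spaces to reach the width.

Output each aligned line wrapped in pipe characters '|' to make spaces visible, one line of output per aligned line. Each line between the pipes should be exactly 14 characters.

Line 1: ['black', 'cherry'] (min_width=12, slack=2)
Line 2: ['old', 'from', 'owl'] (min_width=12, slack=2)
Line 3: ['problem'] (min_width=7, slack=7)
Line 4: ['version', 'ant'] (min_width=11, slack=3)
Line 5: ['glass'] (min_width=5, slack=9)
Line 6: ['microwave'] (min_width=9, slack=5)
Line 7: ['brick', 'cat', 'end'] (min_width=13, slack=1)
Line 8: ['language', 'if'] (min_width=11, slack=3)
Line 9: ['orchestra'] (min_width=9, slack=5)
Line 10: ['letter', 'milk'] (min_width=11, slack=3)

Answer: |black cherry  |
|old from owl  |
|problem       |
|version ant   |
|glass         |
|microwave     |
|brick cat end |
|language if   |
|orchestra     |
|letter milk   |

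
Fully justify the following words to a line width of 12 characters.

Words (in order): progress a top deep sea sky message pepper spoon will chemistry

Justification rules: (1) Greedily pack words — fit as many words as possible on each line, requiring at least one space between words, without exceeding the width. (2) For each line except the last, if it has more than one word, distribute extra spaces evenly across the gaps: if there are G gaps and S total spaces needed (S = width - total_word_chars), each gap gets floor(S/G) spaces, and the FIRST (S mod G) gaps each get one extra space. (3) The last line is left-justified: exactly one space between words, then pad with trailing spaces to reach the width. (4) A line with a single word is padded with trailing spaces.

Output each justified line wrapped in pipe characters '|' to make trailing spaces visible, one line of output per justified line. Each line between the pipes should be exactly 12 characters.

Line 1: ['progress', 'a'] (min_width=10, slack=2)
Line 2: ['top', 'deep', 'sea'] (min_width=12, slack=0)
Line 3: ['sky', 'message'] (min_width=11, slack=1)
Line 4: ['pepper', 'spoon'] (min_width=12, slack=0)
Line 5: ['will'] (min_width=4, slack=8)
Line 6: ['chemistry'] (min_width=9, slack=3)

Answer: |progress   a|
|top deep sea|
|sky  message|
|pepper spoon|
|will        |
|chemistry   |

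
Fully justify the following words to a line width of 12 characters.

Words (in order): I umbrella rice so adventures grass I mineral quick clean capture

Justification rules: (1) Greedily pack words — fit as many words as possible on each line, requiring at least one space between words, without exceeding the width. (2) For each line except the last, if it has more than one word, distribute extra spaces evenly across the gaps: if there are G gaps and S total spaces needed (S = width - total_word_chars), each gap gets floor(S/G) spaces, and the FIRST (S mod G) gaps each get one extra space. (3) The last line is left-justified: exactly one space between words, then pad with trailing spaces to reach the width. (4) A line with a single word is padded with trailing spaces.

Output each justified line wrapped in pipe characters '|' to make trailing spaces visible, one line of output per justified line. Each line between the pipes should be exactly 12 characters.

Answer: |I   umbrella|
|rice      so|
|adventures  |
|grass      I|
|mineral     |
|quick  clean|
|capture     |

Derivation:
Line 1: ['I', 'umbrella'] (min_width=10, slack=2)
Line 2: ['rice', 'so'] (min_width=7, slack=5)
Line 3: ['adventures'] (min_width=10, slack=2)
Line 4: ['grass', 'I'] (min_width=7, slack=5)
Line 5: ['mineral'] (min_width=7, slack=5)
Line 6: ['quick', 'clean'] (min_width=11, slack=1)
Line 7: ['capture'] (min_width=7, slack=5)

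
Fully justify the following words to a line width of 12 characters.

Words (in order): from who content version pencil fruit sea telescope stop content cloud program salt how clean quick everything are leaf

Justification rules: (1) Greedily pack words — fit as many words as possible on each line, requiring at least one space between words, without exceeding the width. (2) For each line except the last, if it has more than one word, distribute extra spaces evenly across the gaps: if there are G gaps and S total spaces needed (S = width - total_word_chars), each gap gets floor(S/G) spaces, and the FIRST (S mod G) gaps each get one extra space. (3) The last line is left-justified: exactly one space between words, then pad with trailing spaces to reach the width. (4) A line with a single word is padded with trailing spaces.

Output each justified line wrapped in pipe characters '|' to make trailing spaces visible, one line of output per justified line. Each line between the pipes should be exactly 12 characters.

Line 1: ['from', 'who'] (min_width=8, slack=4)
Line 2: ['content'] (min_width=7, slack=5)
Line 3: ['version'] (min_width=7, slack=5)
Line 4: ['pencil', 'fruit'] (min_width=12, slack=0)
Line 5: ['sea'] (min_width=3, slack=9)
Line 6: ['telescope'] (min_width=9, slack=3)
Line 7: ['stop', 'content'] (min_width=12, slack=0)
Line 8: ['cloud'] (min_width=5, slack=7)
Line 9: ['program', 'salt'] (min_width=12, slack=0)
Line 10: ['how', 'clean'] (min_width=9, slack=3)
Line 11: ['quick'] (min_width=5, slack=7)
Line 12: ['everything'] (min_width=10, slack=2)
Line 13: ['are', 'leaf'] (min_width=8, slack=4)

Answer: |from     who|
|content     |
|version     |
|pencil fruit|
|sea         |
|telescope   |
|stop content|
|cloud       |
|program salt|
|how    clean|
|quick       |
|everything  |
|are leaf    |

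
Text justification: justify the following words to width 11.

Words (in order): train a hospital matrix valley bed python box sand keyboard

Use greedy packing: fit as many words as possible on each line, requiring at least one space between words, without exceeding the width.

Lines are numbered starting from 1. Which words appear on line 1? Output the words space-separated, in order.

Answer: train a

Derivation:
Line 1: ['train', 'a'] (min_width=7, slack=4)
Line 2: ['hospital'] (min_width=8, slack=3)
Line 3: ['matrix'] (min_width=6, slack=5)
Line 4: ['valley', 'bed'] (min_width=10, slack=1)
Line 5: ['python', 'box'] (min_width=10, slack=1)
Line 6: ['sand'] (min_width=4, slack=7)
Line 7: ['keyboard'] (min_width=8, slack=3)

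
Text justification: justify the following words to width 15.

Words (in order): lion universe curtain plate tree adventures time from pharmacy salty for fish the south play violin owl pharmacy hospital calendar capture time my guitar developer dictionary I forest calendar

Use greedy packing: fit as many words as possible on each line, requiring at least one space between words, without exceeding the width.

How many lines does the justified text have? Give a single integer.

Answer: 16

Derivation:
Line 1: ['lion', 'universe'] (min_width=13, slack=2)
Line 2: ['curtain', 'plate'] (min_width=13, slack=2)
Line 3: ['tree', 'adventures'] (min_width=15, slack=0)
Line 4: ['time', 'from'] (min_width=9, slack=6)
Line 5: ['pharmacy', 'salty'] (min_width=14, slack=1)
Line 6: ['for', 'fish', 'the'] (min_width=12, slack=3)
Line 7: ['south', 'play'] (min_width=10, slack=5)
Line 8: ['violin', 'owl'] (min_width=10, slack=5)
Line 9: ['pharmacy'] (min_width=8, slack=7)
Line 10: ['hospital'] (min_width=8, slack=7)
Line 11: ['calendar'] (min_width=8, slack=7)
Line 12: ['capture', 'time', 'my'] (min_width=15, slack=0)
Line 13: ['guitar'] (min_width=6, slack=9)
Line 14: ['developer'] (min_width=9, slack=6)
Line 15: ['dictionary', 'I'] (min_width=12, slack=3)
Line 16: ['forest', 'calendar'] (min_width=15, slack=0)
Total lines: 16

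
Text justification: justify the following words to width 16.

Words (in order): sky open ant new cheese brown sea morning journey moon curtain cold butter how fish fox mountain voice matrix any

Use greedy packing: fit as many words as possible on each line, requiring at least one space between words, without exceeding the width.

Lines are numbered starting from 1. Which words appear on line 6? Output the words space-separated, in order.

Line 1: ['sky', 'open', 'ant', 'new'] (min_width=16, slack=0)
Line 2: ['cheese', 'brown', 'sea'] (min_width=16, slack=0)
Line 3: ['morning', 'journey'] (min_width=15, slack=1)
Line 4: ['moon', 'curtain'] (min_width=12, slack=4)
Line 5: ['cold', 'butter', 'how'] (min_width=15, slack=1)
Line 6: ['fish', 'fox'] (min_width=8, slack=8)
Line 7: ['mountain', 'voice'] (min_width=14, slack=2)
Line 8: ['matrix', 'any'] (min_width=10, slack=6)

Answer: fish fox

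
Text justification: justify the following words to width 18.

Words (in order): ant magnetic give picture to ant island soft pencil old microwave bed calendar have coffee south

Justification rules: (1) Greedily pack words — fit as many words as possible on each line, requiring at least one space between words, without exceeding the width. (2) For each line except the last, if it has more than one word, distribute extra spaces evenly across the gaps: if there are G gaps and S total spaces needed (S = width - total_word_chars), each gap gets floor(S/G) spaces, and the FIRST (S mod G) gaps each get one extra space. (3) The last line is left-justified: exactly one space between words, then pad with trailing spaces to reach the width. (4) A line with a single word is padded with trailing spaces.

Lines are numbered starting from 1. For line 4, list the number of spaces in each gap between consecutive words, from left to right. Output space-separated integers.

Answer: 2 1

Derivation:
Line 1: ['ant', 'magnetic', 'give'] (min_width=17, slack=1)
Line 2: ['picture', 'to', 'ant'] (min_width=14, slack=4)
Line 3: ['island', 'soft', 'pencil'] (min_width=18, slack=0)
Line 4: ['old', 'microwave', 'bed'] (min_width=17, slack=1)
Line 5: ['calendar', 'have'] (min_width=13, slack=5)
Line 6: ['coffee', 'south'] (min_width=12, slack=6)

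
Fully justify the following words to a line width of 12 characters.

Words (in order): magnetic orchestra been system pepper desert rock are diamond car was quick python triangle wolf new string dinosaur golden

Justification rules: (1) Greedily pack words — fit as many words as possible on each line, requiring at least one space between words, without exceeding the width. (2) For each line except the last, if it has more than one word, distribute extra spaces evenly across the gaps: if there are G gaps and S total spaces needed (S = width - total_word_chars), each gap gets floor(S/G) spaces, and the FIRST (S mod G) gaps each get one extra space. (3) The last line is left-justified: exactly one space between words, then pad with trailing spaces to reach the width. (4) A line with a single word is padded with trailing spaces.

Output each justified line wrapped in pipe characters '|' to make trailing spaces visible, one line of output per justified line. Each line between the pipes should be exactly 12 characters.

Answer: |magnetic    |
|orchestra   |
|been  system|
|pepper      |
|desert  rock|
|are  diamond|
|car      was|
|quick python|
|triangle    |
|wolf     new|
|string      |
|dinosaur    |
|golden      |

Derivation:
Line 1: ['magnetic'] (min_width=8, slack=4)
Line 2: ['orchestra'] (min_width=9, slack=3)
Line 3: ['been', 'system'] (min_width=11, slack=1)
Line 4: ['pepper'] (min_width=6, slack=6)
Line 5: ['desert', 'rock'] (min_width=11, slack=1)
Line 6: ['are', 'diamond'] (min_width=11, slack=1)
Line 7: ['car', 'was'] (min_width=7, slack=5)
Line 8: ['quick', 'python'] (min_width=12, slack=0)
Line 9: ['triangle'] (min_width=8, slack=4)
Line 10: ['wolf', 'new'] (min_width=8, slack=4)
Line 11: ['string'] (min_width=6, slack=6)
Line 12: ['dinosaur'] (min_width=8, slack=4)
Line 13: ['golden'] (min_width=6, slack=6)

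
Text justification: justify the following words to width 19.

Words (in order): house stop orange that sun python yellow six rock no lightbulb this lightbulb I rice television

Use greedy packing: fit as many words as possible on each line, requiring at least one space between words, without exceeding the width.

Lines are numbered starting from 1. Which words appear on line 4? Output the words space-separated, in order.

Line 1: ['house', 'stop', 'orange'] (min_width=17, slack=2)
Line 2: ['that', 'sun', 'python'] (min_width=15, slack=4)
Line 3: ['yellow', 'six', 'rock', 'no'] (min_width=18, slack=1)
Line 4: ['lightbulb', 'this'] (min_width=14, slack=5)
Line 5: ['lightbulb', 'I', 'rice'] (min_width=16, slack=3)
Line 6: ['television'] (min_width=10, slack=9)

Answer: lightbulb this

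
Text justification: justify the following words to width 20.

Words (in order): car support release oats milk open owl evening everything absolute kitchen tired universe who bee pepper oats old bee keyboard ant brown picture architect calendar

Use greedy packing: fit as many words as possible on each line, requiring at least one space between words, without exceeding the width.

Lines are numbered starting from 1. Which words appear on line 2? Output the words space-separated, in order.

Line 1: ['car', 'support', 'release'] (min_width=19, slack=1)
Line 2: ['oats', 'milk', 'open', 'owl'] (min_width=18, slack=2)
Line 3: ['evening', 'everything'] (min_width=18, slack=2)
Line 4: ['absolute', 'kitchen'] (min_width=16, slack=4)
Line 5: ['tired', 'universe', 'who'] (min_width=18, slack=2)
Line 6: ['bee', 'pepper', 'oats', 'old'] (min_width=19, slack=1)
Line 7: ['bee', 'keyboard', 'ant'] (min_width=16, slack=4)
Line 8: ['brown', 'picture'] (min_width=13, slack=7)
Line 9: ['architect', 'calendar'] (min_width=18, slack=2)

Answer: oats milk open owl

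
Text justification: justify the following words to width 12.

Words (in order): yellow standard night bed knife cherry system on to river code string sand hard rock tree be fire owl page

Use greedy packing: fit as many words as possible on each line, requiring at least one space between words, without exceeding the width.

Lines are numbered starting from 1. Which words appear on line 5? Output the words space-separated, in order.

Line 1: ['yellow'] (min_width=6, slack=6)
Line 2: ['standard'] (min_width=8, slack=4)
Line 3: ['night', 'bed'] (min_width=9, slack=3)
Line 4: ['knife', 'cherry'] (min_width=12, slack=0)
Line 5: ['system', 'on', 'to'] (min_width=12, slack=0)
Line 6: ['river', 'code'] (min_width=10, slack=2)
Line 7: ['string', 'sand'] (min_width=11, slack=1)
Line 8: ['hard', 'rock'] (min_width=9, slack=3)
Line 9: ['tree', 'be', 'fire'] (min_width=12, slack=0)
Line 10: ['owl', 'page'] (min_width=8, slack=4)

Answer: system on to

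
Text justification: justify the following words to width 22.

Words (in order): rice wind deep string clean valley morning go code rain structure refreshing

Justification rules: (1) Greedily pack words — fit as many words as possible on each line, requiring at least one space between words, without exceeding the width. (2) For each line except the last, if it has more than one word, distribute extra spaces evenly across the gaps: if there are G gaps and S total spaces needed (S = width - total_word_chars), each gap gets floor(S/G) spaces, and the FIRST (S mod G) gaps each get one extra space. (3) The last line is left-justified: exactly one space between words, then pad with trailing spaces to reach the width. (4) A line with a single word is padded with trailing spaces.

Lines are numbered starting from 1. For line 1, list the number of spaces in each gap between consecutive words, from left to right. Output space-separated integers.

Answer: 2 1 1

Derivation:
Line 1: ['rice', 'wind', 'deep', 'string'] (min_width=21, slack=1)
Line 2: ['clean', 'valley', 'morning'] (min_width=20, slack=2)
Line 3: ['go', 'code', 'rain', 'structure'] (min_width=22, slack=0)
Line 4: ['refreshing'] (min_width=10, slack=12)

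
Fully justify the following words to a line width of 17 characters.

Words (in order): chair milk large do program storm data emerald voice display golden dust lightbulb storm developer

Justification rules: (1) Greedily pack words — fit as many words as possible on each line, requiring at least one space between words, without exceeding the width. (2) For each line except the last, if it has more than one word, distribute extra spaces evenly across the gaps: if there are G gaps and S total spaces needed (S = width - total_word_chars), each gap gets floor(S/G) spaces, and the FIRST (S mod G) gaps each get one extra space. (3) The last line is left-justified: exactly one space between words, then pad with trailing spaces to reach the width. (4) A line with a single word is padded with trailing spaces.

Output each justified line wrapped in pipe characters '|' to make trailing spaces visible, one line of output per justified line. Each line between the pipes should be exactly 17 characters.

Answer: |chair  milk large|
|do  program storm|
|data      emerald|
|voice     display|
|golden       dust|
|lightbulb   storm|
|developer        |

Derivation:
Line 1: ['chair', 'milk', 'large'] (min_width=16, slack=1)
Line 2: ['do', 'program', 'storm'] (min_width=16, slack=1)
Line 3: ['data', 'emerald'] (min_width=12, slack=5)
Line 4: ['voice', 'display'] (min_width=13, slack=4)
Line 5: ['golden', 'dust'] (min_width=11, slack=6)
Line 6: ['lightbulb', 'storm'] (min_width=15, slack=2)
Line 7: ['developer'] (min_width=9, slack=8)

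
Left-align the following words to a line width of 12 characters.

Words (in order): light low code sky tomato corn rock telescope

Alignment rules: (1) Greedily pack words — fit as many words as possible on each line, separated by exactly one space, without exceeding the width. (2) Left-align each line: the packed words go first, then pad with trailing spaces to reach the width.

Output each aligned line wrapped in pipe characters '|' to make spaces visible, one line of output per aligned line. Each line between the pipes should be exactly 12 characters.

Line 1: ['light', 'low'] (min_width=9, slack=3)
Line 2: ['code', 'sky'] (min_width=8, slack=4)
Line 3: ['tomato', 'corn'] (min_width=11, slack=1)
Line 4: ['rock'] (min_width=4, slack=8)
Line 5: ['telescope'] (min_width=9, slack=3)

Answer: |light low   |
|code sky    |
|tomato corn |
|rock        |
|telescope   |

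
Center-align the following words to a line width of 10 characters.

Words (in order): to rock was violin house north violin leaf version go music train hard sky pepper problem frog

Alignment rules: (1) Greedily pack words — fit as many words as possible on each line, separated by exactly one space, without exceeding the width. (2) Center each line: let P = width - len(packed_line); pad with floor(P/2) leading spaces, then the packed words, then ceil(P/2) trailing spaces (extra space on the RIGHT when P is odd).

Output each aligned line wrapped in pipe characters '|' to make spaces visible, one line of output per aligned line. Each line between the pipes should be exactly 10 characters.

Line 1: ['to', 'rock'] (min_width=7, slack=3)
Line 2: ['was', 'violin'] (min_width=10, slack=0)
Line 3: ['house'] (min_width=5, slack=5)
Line 4: ['north'] (min_width=5, slack=5)
Line 5: ['violin'] (min_width=6, slack=4)
Line 6: ['leaf'] (min_width=4, slack=6)
Line 7: ['version', 'go'] (min_width=10, slack=0)
Line 8: ['music'] (min_width=5, slack=5)
Line 9: ['train', 'hard'] (min_width=10, slack=0)
Line 10: ['sky', 'pepper'] (min_width=10, slack=0)
Line 11: ['problem'] (min_width=7, slack=3)
Line 12: ['frog'] (min_width=4, slack=6)

Answer: | to rock  |
|was violin|
|  house   |
|  north   |
|  violin  |
|   leaf   |
|version go|
|  music   |
|train hard|
|sky pepper|
| problem  |
|   frog   |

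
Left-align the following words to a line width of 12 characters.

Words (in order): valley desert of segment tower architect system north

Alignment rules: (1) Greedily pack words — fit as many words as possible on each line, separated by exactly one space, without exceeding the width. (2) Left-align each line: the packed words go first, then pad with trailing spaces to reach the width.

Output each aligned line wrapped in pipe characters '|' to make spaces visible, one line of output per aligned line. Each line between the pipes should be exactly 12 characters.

Answer: |valley      |
|desert of   |
|segment     |
|tower       |
|architect   |
|system north|

Derivation:
Line 1: ['valley'] (min_width=6, slack=6)
Line 2: ['desert', 'of'] (min_width=9, slack=3)
Line 3: ['segment'] (min_width=7, slack=5)
Line 4: ['tower'] (min_width=5, slack=7)
Line 5: ['architect'] (min_width=9, slack=3)
Line 6: ['system', 'north'] (min_width=12, slack=0)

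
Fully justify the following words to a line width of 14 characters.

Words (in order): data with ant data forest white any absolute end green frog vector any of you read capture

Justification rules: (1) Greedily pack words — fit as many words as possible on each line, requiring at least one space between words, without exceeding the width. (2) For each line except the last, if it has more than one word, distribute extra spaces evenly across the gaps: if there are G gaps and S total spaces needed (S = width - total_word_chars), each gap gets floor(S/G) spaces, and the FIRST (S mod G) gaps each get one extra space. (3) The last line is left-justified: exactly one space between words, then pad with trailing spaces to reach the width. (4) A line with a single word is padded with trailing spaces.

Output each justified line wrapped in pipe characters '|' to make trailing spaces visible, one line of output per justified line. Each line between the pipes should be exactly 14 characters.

Answer: |data  with ant|
|data    forest|
|white      any|
|absolute   end|
|green     frog|
|vector  any of|
|you       read|
|capture       |

Derivation:
Line 1: ['data', 'with', 'ant'] (min_width=13, slack=1)
Line 2: ['data', 'forest'] (min_width=11, slack=3)
Line 3: ['white', 'any'] (min_width=9, slack=5)
Line 4: ['absolute', 'end'] (min_width=12, slack=2)
Line 5: ['green', 'frog'] (min_width=10, slack=4)
Line 6: ['vector', 'any', 'of'] (min_width=13, slack=1)
Line 7: ['you', 'read'] (min_width=8, slack=6)
Line 8: ['capture'] (min_width=7, slack=7)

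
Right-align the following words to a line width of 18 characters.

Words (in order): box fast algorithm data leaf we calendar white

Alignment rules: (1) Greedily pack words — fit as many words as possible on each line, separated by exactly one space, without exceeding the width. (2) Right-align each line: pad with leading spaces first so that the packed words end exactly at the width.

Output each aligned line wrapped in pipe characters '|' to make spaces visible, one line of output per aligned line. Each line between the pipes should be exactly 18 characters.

Line 1: ['box', 'fast', 'algorithm'] (min_width=18, slack=0)
Line 2: ['data', 'leaf', 'we'] (min_width=12, slack=6)
Line 3: ['calendar', 'white'] (min_width=14, slack=4)

Answer: |box fast algorithm|
|      data leaf we|
|    calendar white|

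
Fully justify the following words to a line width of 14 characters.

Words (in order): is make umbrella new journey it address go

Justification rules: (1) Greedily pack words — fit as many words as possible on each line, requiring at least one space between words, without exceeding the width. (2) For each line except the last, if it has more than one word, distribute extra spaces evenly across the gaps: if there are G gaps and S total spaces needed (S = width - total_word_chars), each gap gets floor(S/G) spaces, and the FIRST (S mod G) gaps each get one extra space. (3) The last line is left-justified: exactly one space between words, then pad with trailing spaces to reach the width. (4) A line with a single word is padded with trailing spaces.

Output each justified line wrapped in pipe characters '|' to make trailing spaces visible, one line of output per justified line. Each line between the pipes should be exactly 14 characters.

Line 1: ['is', 'make'] (min_width=7, slack=7)
Line 2: ['umbrella', 'new'] (min_width=12, slack=2)
Line 3: ['journey', 'it'] (min_width=10, slack=4)
Line 4: ['address', 'go'] (min_width=10, slack=4)

Answer: |is        make|
|umbrella   new|
|journey     it|
|address go    |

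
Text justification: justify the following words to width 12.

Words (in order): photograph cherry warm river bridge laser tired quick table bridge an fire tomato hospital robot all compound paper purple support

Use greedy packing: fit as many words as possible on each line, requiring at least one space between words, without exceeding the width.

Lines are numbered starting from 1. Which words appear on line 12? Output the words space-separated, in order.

Line 1: ['photograph'] (min_width=10, slack=2)
Line 2: ['cherry', 'warm'] (min_width=11, slack=1)
Line 3: ['river', 'bridge'] (min_width=12, slack=0)
Line 4: ['laser', 'tired'] (min_width=11, slack=1)
Line 5: ['quick', 'table'] (min_width=11, slack=1)
Line 6: ['bridge', 'an'] (min_width=9, slack=3)
Line 7: ['fire', 'tomato'] (min_width=11, slack=1)
Line 8: ['hospital'] (min_width=8, slack=4)
Line 9: ['robot', 'all'] (min_width=9, slack=3)
Line 10: ['compound'] (min_width=8, slack=4)
Line 11: ['paper', 'purple'] (min_width=12, slack=0)
Line 12: ['support'] (min_width=7, slack=5)

Answer: support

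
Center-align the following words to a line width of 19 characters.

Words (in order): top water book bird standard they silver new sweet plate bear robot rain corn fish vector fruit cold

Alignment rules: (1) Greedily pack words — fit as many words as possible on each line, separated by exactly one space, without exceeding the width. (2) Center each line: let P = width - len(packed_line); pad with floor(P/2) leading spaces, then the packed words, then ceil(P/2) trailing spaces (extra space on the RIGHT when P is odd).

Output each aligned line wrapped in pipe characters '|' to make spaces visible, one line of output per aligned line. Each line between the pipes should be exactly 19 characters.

Answer: |top water book bird|
|   standard they   |
| silver new sweet  |
| plate bear robot  |
|  rain corn fish   |
| vector fruit cold |

Derivation:
Line 1: ['top', 'water', 'book', 'bird'] (min_width=19, slack=0)
Line 2: ['standard', 'they'] (min_width=13, slack=6)
Line 3: ['silver', 'new', 'sweet'] (min_width=16, slack=3)
Line 4: ['plate', 'bear', 'robot'] (min_width=16, slack=3)
Line 5: ['rain', 'corn', 'fish'] (min_width=14, slack=5)
Line 6: ['vector', 'fruit', 'cold'] (min_width=17, slack=2)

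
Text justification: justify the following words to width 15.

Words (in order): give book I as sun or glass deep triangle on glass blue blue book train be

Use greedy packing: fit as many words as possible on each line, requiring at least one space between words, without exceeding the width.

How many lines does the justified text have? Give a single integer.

Line 1: ['give', 'book', 'I', 'as'] (min_width=14, slack=1)
Line 2: ['sun', 'or', 'glass'] (min_width=12, slack=3)
Line 3: ['deep', 'triangle'] (min_width=13, slack=2)
Line 4: ['on', 'glass', 'blue'] (min_width=13, slack=2)
Line 5: ['blue', 'book', 'train'] (min_width=15, slack=0)
Line 6: ['be'] (min_width=2, slack=13)
Total lines: 6

Answer: 6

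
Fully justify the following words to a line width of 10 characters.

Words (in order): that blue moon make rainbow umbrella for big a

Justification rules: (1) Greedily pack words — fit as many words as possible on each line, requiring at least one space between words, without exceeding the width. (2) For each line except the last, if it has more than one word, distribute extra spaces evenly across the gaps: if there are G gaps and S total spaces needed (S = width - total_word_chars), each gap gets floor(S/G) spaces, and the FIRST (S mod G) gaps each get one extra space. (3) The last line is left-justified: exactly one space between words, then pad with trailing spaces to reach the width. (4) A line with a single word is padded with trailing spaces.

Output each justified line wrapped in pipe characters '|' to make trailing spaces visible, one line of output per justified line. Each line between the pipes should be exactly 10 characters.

Line 1: ['that', 'blue'] (min_width=9, slack=1)
Line 2: ['moon', 'make'] (min_width=9, slack=1)
Line 3: ['rainbow'] (min_width=7, slack=3)
Line 4: ['umbrella'] (min_width=8, slack=2)
Line 5: ['for', 'big', 'a'] (min_width=9, slack=1)

Answer: |that  blue|
|moon  make|
|rainbow   |
|umbrella  |
|for big a |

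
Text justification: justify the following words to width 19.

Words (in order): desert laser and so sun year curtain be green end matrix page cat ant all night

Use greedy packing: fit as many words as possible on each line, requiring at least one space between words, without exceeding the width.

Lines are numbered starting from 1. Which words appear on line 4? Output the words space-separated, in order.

Answer: page cat ant all

Derivation:
Line 1: ['desert', 'laser', 'and', 'so'] (min_width=19, slack=0)
Line 2: ['sun', 'year', 'curtain', 'be'] (min_width=19, slack=0)
Line 3: ['green', 'end', 'matrix'] (min_width=16, slack=3)
Line 4: ['page', 'cat', 'ant', 'all'] (min_width=16, slack=3)
Line 5: ['night'] (min_width=5, slack=14)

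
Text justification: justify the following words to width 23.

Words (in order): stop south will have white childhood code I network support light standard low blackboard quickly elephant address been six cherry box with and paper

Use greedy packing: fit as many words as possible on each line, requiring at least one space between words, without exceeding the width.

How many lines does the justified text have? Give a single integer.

Line 1: ['stop', 'south', 'will', 'have'] (min_width=20, slack=3)
Line 2: ['white', 'childhood', 'code', 'I'] (min_width=22, slack=1)
Line 3: ['network', 'support', 'light'] (min_width=21, slack=2)
Line 4: ['standard', 'low', 'blackboard'] (min_width=23, slack=0)
Line 5: ['quickly', 'elephant'] (min_width=16, slack=7)
Line 6: ['address', 'been', 'six', 'cherry'] (min_width=23, slack=0)
Line 7: ['box', 'with', 'and', 'paper'] (min_width=18, slack=5)
Total lines: 7

Answer: 7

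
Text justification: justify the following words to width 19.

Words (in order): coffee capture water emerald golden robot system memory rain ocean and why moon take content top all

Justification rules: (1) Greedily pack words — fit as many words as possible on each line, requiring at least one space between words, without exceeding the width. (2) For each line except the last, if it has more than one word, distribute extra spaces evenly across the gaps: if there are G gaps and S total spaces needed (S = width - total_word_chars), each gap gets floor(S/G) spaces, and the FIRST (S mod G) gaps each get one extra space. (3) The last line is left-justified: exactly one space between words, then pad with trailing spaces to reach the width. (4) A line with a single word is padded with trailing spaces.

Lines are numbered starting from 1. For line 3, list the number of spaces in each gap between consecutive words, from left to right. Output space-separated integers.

Answer: 1 1

Derivation:
Line 1: ['coffee', 'capture'] (min_width=14, slack=5)
Line 2: ['water', 'emerald'] (min_width=13, slack=6)
Line 3: ['golden', 'robot', 'system'] (min_width=19, slack=0)
Line 4: ['memory', 'rain', 'ocean'] (min_width=17, slack=2)
Line 5: ['and', 'why', 'moon', 'take'] (min_width=17, slack=2)
Line 6: ['content', 'top', 'all'] (min_width=15, slack=4)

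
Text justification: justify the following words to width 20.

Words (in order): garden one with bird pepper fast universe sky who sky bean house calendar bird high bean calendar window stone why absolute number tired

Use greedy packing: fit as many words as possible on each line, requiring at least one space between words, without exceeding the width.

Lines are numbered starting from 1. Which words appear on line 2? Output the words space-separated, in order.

Answer: pepper fast universe

Derivation:
Line 1: ['garden', 'one', 'with', 'bird'] (min_width=20, slack=0)
Line 2: ['pepper', 'fast', 'universe'] (min_width=20, slack=0)
Line 3: ['sky', 'who', 'sky', 'bean'] (min_width=16, slack=4)
Line 4: ['house', 'calendar', 'bird'] (min_width=19, slack=1)
Line 5: ['high', 'bean', 'calendar'] (min_width=18, slack=2)
Line 6: ['window', 'stone', 'why'] (min_width=16, slack=4)
Line 7: ['absolute', 'number'] (min_width=15, slack=5)
Line 8: ['tired'] (min_width=5, slack=15)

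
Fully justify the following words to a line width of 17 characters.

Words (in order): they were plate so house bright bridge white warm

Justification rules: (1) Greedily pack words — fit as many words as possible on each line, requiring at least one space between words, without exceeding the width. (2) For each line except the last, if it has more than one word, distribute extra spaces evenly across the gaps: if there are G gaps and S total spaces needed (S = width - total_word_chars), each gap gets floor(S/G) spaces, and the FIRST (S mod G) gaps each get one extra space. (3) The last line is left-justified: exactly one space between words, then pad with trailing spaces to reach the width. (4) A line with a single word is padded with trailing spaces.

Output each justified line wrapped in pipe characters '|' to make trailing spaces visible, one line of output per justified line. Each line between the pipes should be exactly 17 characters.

Line 1: ['they', 'were', 'plate'] (min_width=15, slack=2)
Line 2: ['so', 'house', 'bright'] (min_width=15, slack=2)
Line 3: ['bridge', 'white', 'warm'] (min_width=17, slack=0)

Answer: |they  were  plate|
|so  house  bright|
|bridge white warm|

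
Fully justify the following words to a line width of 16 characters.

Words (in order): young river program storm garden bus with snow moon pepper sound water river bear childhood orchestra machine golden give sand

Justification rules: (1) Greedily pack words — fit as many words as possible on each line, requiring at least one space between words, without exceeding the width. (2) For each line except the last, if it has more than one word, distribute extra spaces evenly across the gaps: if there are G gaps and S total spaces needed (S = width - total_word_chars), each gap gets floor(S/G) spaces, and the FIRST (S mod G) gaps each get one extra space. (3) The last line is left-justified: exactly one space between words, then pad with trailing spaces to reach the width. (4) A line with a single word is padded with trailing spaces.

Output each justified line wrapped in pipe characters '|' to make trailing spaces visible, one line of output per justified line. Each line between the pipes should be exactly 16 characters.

Answer: |young      river|
|program    storm|
|garden  bus with|
|snow moon pepper|
|sound      water|
|river       bear|
|childhood       |
|orchestra       |
|machine   golden|
|give sand       |

Derivation:
Line 1: ['young', 'river'] (min_width=11, slack=5)
Line 2: ['program', 'storm'] (min_width=13, slack=3)
Line 3: ['garden', 'bus', 'with'] (min_width=15, slack=1)
Line 4: ['snow', 'moon', 'pepper'] (min_width=16, slack=0)
Line 5: ['sound', 'water'] (min_width=11, slack=5)
Line 6: ['river', 'bear'] (min_width=10, slack=6)
Line 7: ['childhood'] (min_width=9, slack=7)
Line 8: ['orchestra'] (min_width=9, slack=7)
Line 9: ['machine', 'golden'] (min_width=14, slack=2)
Line 10: ['give', 'sand'] (min_width=9, slack=7)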